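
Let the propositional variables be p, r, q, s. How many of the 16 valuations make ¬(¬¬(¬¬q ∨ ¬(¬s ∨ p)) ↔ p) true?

10

Initial set: {¬(¬¬(¬¬q ∨ ¬(¬s ∨ p)) ↔ p)}.
¬(¬¬(¬¬q ∨ ¬(¬s ∨ p)) ↔ p): β-rule — branch into ¬¬(¬¬q ∨ ¬(¬s ∨ p)), ¬p  //  ¬¬¬(¬¬q ∨ ¬(¬s ∨ p)), p.
  branch 1 (add ¬¬(¬¬q ∨ ¬(¬s ∨ p)), ¬p):
    ¬¬(¬¬q ∨ ¬(¬s ∨ p)): drop double negation, giving (¬¬q ∨ ¬(¬s ∨ p)).
    (¬¬q ∨ ¬(¬s ∨ p)): β-rule — branch into ¬¬q  //  ¬(¬s ∨ p).
      branch 1.1 (add ¬¬q):
        ¬¬q: drop double negation, giving q.
        ○ open, literals {p=F, q=T}.
      branch 1.2 (add ¬(¬s ∨ p)):
        ¬(¬s ∨ p): α-rule — add ¬¬s, ¬p.
        ○ open, literals {p=F, s=T}.
  branch 2 (add ¬¬¬(¬¬q ∨ ¬(¬s ∨ p)), p):
    ¬¬¬(¬¬q ∨ ¬(¬s ∨ p)): drop double negation, giving ¬(¬¬q ∨ ¬(¬s ∨ p)).
    ¬(¬¬q ∨ ¬(¬s ∨ p)): α-rule — add ¬¬¬q, ¬¬(¬s ∨ p).
    ¬¬¬q: drop double negation, giving ¬q.
    ¬¬(¬s ∨ p): β-rule — branch into ¬s  //  p.
      branch 2.1 (add ¬s):
        ○ open, literals {p=T, q=F, s=F}.
      branch 2.2 (add p):
        ○ open, literals {p=T, q=F}.
0 branches closed, 4 open.
Each open branch fixes some atoms; the unmentioned ones are free. Counting distinct full assignments: branch {p=F, q=T} (r, s) contributes 4 new; branch {p=F, s=T} (r, q) contributes 2 new; branch {p=T, q=F, s=F} (r) contributes 2 new; branch {p=T, q=F} (r, s) contributes 2 new. Total: 10.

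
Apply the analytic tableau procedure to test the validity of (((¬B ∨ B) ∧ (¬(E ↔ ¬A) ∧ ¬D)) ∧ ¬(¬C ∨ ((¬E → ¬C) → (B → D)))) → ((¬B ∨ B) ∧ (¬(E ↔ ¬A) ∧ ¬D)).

Assume the negation and expand:
Initial set: {¬((((¬B ∨ B) ∧ (¬(E ↔ ¬A) ∧ ¬D)) ∧ ¬(¬C ∨ ((¬E → ¬C) → (B → D)))) → ((¬B ∨ B) ∧ (¬(E ↔ ¬A) ∧ ¬D)))}.
¬((((¬B ∨ B) ∧ (¬(E ↔ ¬A) ∧ ¬D)) ∧ ¬(¬C ∨ ((¬E → ¬C) → (B → D)))) → ((¬B ∨ B) ∧ (¬(E ↔ ¬A) ∧ ¬D))): α-rule — add (((¬B ∨ B) ∧ (¬(E ↔ ¬A) ∧ ¬D)) ∧ ¬(¬C ∨ ((¬E → ¬C) → (B → D)))), ¬((¬B ∨ B) ∧ (¬(E ↔ ¬A) ∧ ¬D)).
(((¬B ∨ B) ∧ (¬(E ↔ ¬A) ∧ ¬D)) ∧ ¬(¬C ∨ ((¬E → ¬C) → (B → D)))): α-rule — add ((¬B ∨ B) ∧ (¬(E ↔ ¬A) ∧ ¬D)), ¬(¬C ∨ ((¬E → ¬C) → (B → D))).
((¬B ∨ B) ∧ (¬(E ↔ ¬A) ∧ ¬D)): α-rule — add (¬B ∨ B), (¬(E ↔ ¬A) ∧ ¬D).
¬(¬C ∨ ((¬E → ¬C) → (B → D))): α-rule — add ¬¬C, ¬((¬E → ¬C) → (B → D)).
(¬(E ↔ ¬A) ∧ ¬D): α-rule — add ¬(E ↔ ¬A), ¬D.
¬((¬E → ¬C) → (B → D)): α-rule — add (¬E → ¬C), ¬(B → D).
¬(B → D): α-rule — add B, ¬D.
¬((¬B ∨ B) ∧ (¬(E ↔ ¬A) ∧ ¬D)): β-rule — branch into ¬(¬B ∨ B)  //  ¬(¬(E ↔ ¬A) ∧ ¬D).
  branch 1 (add ¬(¬B ∨ B)):
    ¬(¬B ∨ B): α-rule — add ¬¬B, ¬B.
    × closes — contains both B and ¬B.
  branch 2 (add ¬(¬(E ↔ ¬A) ∧ ¬D)):
    (¬B ∨ B): β-rule — branch into ¬B  //  B.
      branch 2.1 (add ¬B):
        × closes — contains both B and ¬B.
      branch 2.2 (add B):
        ¬(E ↔ ¬A): β-rule — branch into E, ¬¬A  //  ¬E, ¬A.
          branch 2.2.1 (add E, ¬¬A):
            (¬E → ¬C): β-rule — branch into ¬¬E  //  ¬C.
              branch 2.2.1.1 (add ¬¬E):
                ¬(¬(E ↔ ¬A) ∧ ¬D): β-rule — branch into ¬¬(E ↔ ¬A)  //  ¬¬D.
                  branch 2.2.1.1.1 (add ¬¬(E ↔ ¬A)):
                    ¬¬(E ↔ ¬A): β-rule — branch into E, ¬A  //  ¬E, ¬¬A.
                      branch 2.2.1.1.1.1 (add E, ¬A):
                        × closes — contains both A and ¬A.
                      branch 2.2.1.1.1.2 (add ¬E, ¬¬A):
                        × closes — contains both E and ¬E.
                  branch 2.2.1.1.2 (add ¬¬D):
                    × closes — contains both D and ¬D.
              branch 2.2.1.2 (add ¬C):
                × closes — contains both C and ¬C.
          branch 2.2.2 (add ¬E, ¬A):
            (¬E → ¬C): β-rule — branch into ¬¬E  //  ¬C.
              branch 2.2.2.1 (add ¬¬E):
                × closes — contains both E and ¬E.
              branch 2.2.2.2 (add ¬C):
                × closes — contains both C and ¬C.
All 8 branches close.
Every branch closed, so the negation is unsatisfiable and the formula is valid.

Valid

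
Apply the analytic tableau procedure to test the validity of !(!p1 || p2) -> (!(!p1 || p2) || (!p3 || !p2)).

Valid

Assume the negation and expand:
Initial set: {F (!(!p1 || p2) -> (!(!p1 || p2) || (!p3 || !p2)))}.
F (!(!p1 || p2) -> (!(!p1 || p2) || (!p3 || !p2))): α-rule — add T !(!p1 || p2), F (!(!p1 || p2) || (!p3 || !p2)).
T !(!p1 || p2): α-rule — add F !p1, F p2.
F (!(!p1 || p2) || (!p3 || !p2)): α-rule — add F !(!p1 || p2), F (!p3 || !p2).
F (!p3 || !p2): α-rule — add F !p3, F !p2.
× closes — contains both p2 and !p2.
All 1 branch closes.
Every branch closed, so the negation is unsatisfiable and the formula is valid.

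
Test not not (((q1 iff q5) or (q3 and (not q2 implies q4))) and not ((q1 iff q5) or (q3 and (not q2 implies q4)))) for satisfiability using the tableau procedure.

Unsatisfiable

Initial set: {not not (((q1 iff q5) or (q3 and (not q2 implies q4))) and not ((q1 iff q5) or (q3 and (not q2 implies q4))))}.
not not (((q1 iff q5) or (q3 and (not q2 implies q4))) and not ((q1 iff q5) or (q3 and (not q2 implies q4)))): drop double negation, giving (((q1 iff q5) or (q3 and (not q2 implies q4))) and not ((q1 iff q5) or (q3 and (not q2 implies q4)))).
(((q1 iff q5) or (q3 and (not q2 implies q4))) and not ((q1 iff q5) or (q3 and (not q2 implies q4)))): α-rule — add ((q1 iff q5) or (q3 and (not q2 implies q4))), not ((q1 iff q5) or (q3 and (not q2 implies q4))).
not ((q1 iff q5) or (q3 and (not q2 implies q4))): α-rule — add not (q1 iff q5), not (q3 and (not q2 implies q4)).
((q1 iff q5) or (q3 and (not q2 implies q4))): β-rule — branch into (q1 iff q5)  //  (q3 and (not q2 implies q4)).
  branch 1 (add (q1 iff q5)):
    not (q1 iff q5): β-rule — branch into q1, not q5  //  not q1, q5.
      branch 1.1 (add q1, not q5):
        not (q3 and (not q2 implies q4)): β-rule — branch into not q3  //  not (not q2 implies q4).
          branch 1.1.1 (add not q3):
            (q1 iff q5): β-rule — branch into q1, q5  //  not q1, not q5.
              branch 1.1.1.1 (add q1, q5):
                × closes — contains both q5 and not q5.
              branch 1.1.1.2 (add not q1, not q5):
                × closes — contains both q1 and not q1.
          branch 1.1.2 (add not (not q2 implies q4)):
            not (not q2 implies q4): α-rule — add not q2, not q4.
            (q1 iff q5): β-rule — branch into q1, q5  //  not q1, not q5.
              branch 1.1.2.1 (add q1, q5):
                × closes — contains both q5 and not q5.
              branch 1.1.2.2 (add not q1, not q5):
                × closes — contains both q1 and not q1.
      branch 1.2 (add not q1, q5):
        not (q3 and (not q2 implies q4)): β-rule — branch into not q3  //  not (not q2 implies q4).
          branch 1.2.1 (add not q3):
            (q1 iff q5): β-rule — branch into q1, q5  //  not q1, not q5.
              branch 1.2.1.1 (add q1, q5):
                × closes — contains both q1 and not q1.
              branch 1.2.1.2 (add not q1, not q5):
                × closes — contains both q5 and not q5.
          branch 1.2.2 (add not (not q2 implies q4)):
            not (not q2 implies q4): α-rule — add not q2, not q4.
            (q1 iff q5): β-rule — branch into q1, q5  //  not q1, not q5.
              branch 1.2.2.1 (add q1, q5):
                × closes — contains both q1 and not q1.
              branch 1.2.2.2 (add not q1, not q5):
                × closes — contains both q5 and not q5.
  branch 2 (add (q3 and (not q2 implies q4))):
    (q3 and (not q2 implies q4)): α-rule — add q3, (not q2 implies q4).
    not (q1 iff q5): β-rule — branch into q1, not q5  //  not q1, q5.
      branch 2.1 (add q1, not q5):
        not (q3 and (not q2 implies q4)): β-rule — branch into not q3  //  not (not q2 implies q4).
          branch 2.1.1 (add not q3):
            × closes — contains both q3 and not q3.
          branch 2.1.2 (add not (not q2 implies q4)):
            not (not q2 implies q4): α-rule — add not q2, not q4.
            (not q2 implies q4): β-rule — branch into not not q2  //  q4.
              branch 2.1.2.1 (add not not q2):
                × closes — contains both q2 and not q2.
              branch 2.1.2.2 (add q4):
                × closes — contains both q4 and not q4.
      branch 2.2 (add not q1, q5):
        not (q3 and (not q2 implies q4)): β-rule — branch into not q3  //  not (not q2 implies q4).
          branch 2.2.1 (add not q3):
            × closes — contains both q3 and not q3.
          branch 2.2.2 (add not (not q2 implies q4)):
            not (not q2 implies q4): α-rule — add not q2, not q4.
            (not q2 implies q4): β-rule — branch into not not q2  //  q4.
              branch 2.2.2.1 (add not not q2):
                × closes — contains both q2 and not q2.
              branch 2.2.2.2 (add q4):
                × closes — contains both q4 and not q4.
All 14 branches close.
Every branch closed; the formula is unsatisfiable.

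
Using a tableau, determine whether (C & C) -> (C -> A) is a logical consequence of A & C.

Yes

Initial set: {(A & C); ~((C & C) -> (C -> A))}.
(A & C): α-rule — add A, C.
~((C & C) -> (C -> A)): α-rule — add (C & C), ~(C -> A).
(C & C): α-rule — add C, C.
~(C -> A): α-rule — add C, ~A.
× closes — contains both A and ~A.
All 1 branch closes.
Every branch closed, so the premises entail the conclusion.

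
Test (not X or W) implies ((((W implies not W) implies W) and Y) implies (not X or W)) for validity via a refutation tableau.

Valid

Assume the negation and expand:
Initial set: {not ((not X or W) implies ((((W implies not W) implies W) and Y) implies (not X or W)))}.
not ((not X or W) implies ((((W implies not W) implies W) and Y) implies (not X or W))): α-rule — add (not X or W), not ((((W implies not W) implies W) and Y) implies (not X or W)).
not ((((W implies not W) implies W) and Y) implies (not X or W)): α-rule — add (((W implies not W) implies W) and Y), not (not X or W).
(((W implies not W) implies W) and Y): α-rule — add ((W implies not W) implies W), Y.
not (not X or W): α-rule — add not not X, not W.
(not X or W): β-rule — branch into not X  //  W.
  branch 1 (add not X):
    × closes — contains both X and not X.
  branch 2 (add W):
    × closes — contains both W and not W.
All 2 branches close.
Every branch closed, so the negation is unsatisfiable and the formula is valid.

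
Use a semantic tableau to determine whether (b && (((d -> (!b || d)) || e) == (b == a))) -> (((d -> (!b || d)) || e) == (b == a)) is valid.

Valid

Assume the negation and expand:
Initial set: {!((b && (((d -> (!b || d)) || e) == (b == a))) -> (((d -> (!b || d)) || e) == (b == a)))}.
!((b && (((d -> (!b || d)) || e) == (b == a))) -> (((d -> (!b || d)) || e) == (b == a))): α-rule — add (b && (((d -> (!b || d)) || e) == (b == a))), !(((d -> (!b || d)) || e) == (b == a)).
(b && (((d -> (!b || d)) || e) == (b == a))): α-rule — add b, (((d -> (!b || d)) || e) == (b == a)).
!(((d -> (!b || d)) || e) == (b == a)): β-rule — branch into ((d -> (!b || d)) || e), !(b == a)  //  !((d -> (!b || d)) || e), (b == a).
  branch 1 (add ((d -> (!b || d)) || e), !(b == a)):
    (((d -> (!b || d)) || e) == (b == a)): β-rule — branch into ((d -> (!b || d)) || e), (b == a)  //  !((d -> (!b || d)) || e), !(b == a).
      branch 1.1 (add ((d -> (!b || d)) || e), (b == a)):
        ((d -> (!b || d)) || e): β-rule — branch into (d -> (!b || d))  //  e.
          branch 1.1.1 (add (d -> (!b || d))):
            !(b == a): β-rule — branch into b, !a  //  !b, a.
              branch 1.1.1.1 (add b, !a):
                ((d -> (!b || d)) || e): β-rule — branch into (d -> (!b || d))  //  e.
                  branch 1.1.1.1.1 (add (d -> (!b || d))):
                    (b == a): β-rule — branch into b, a  //  !b, !a.
                      branch 1.1.1.1.1.1 (add b, a):
                        × closes — contains both a and !a.
                      branch 1.1.1.1.1.2 (add !b, !a):
                        × closes — contains both b and !b.
                  branch 1.1.1.1.2 (add e):
                    (b == a): β-rule — branch into b, a  //  !b, !a.
                      branch 1.1.1.1.2.1 (add b, a):
                        × closes — contains both a and !a.
                      branch 1.1.1.1.2.2 (add !b, !a):
                        × closes — contains both b and !b.
              branch 1.1.1.2 (add !b, a):
                × closes — contains both b and !b.
          branch 1.1.2 (add e):
            !(b == a): β-rule — branch into b, !a  //  !b, a.
              branch 1.1.2.1 (add b, !a):
                ((d -> (!b || d)) || e): β-rule — branch into (d -> (!b || d))  //  e.
                  branch 1.1.2.1.1 (add (d -> (!b || d))):
                    (b == a): β-rule — branch into b, a  //  !b, !a.
                      branch 1.1.2.1.1.1 (add b, a):
                        × closes — contains both a and !a.
                      branch 1.1.2.1.1.2 (add !b, !a):
                        × closes — contains both b and !b.
                  branch 1.1.2.1.2 (add e):
                    (b == a): β-rule — branch into b, a  //  !b, !a.
                      branch 1.1.2.1.2.1 (add b, a):
                        × closes — contains both a and !a.
                      branch 1.1.2.1.2.2 (add !b, !a):
                        × closes — contains both b and !b.
              branch 1.1.2.2 (add !b, a):
                × closes — contains both b and !b.
      branch 1.2 (add !((d -> (!b || d)) || e), !(b == a)):
        !((d -> (!b || d)) || e): α-rule — add !(d -> (!b || d)), !e.
        !(d -> (!b || d)): α-rule — add d, !(!b || d).
        !(!b || d): α-rule — add !!b, !d.
        × closes — contains both d and !d.
  branch 2 (add !((d -> (!b || d)) || e), (b == a)):
    !((d -> (!b || d)) || e): α-rule — add !(d -> (!b || d)), !e.
    !(d -> (!b || d)): α-rule — add d, !(!b || d).
    !(!b || d): α-rule — add !!b, !d.
    × closes — contains both d and !d.
All 12 branches close.
Every branch closed, so the negation is unsatisfiable and the formula is valid.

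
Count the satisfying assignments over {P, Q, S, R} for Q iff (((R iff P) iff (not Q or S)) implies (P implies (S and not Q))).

Initial set: {(Q iff (((R iff P) iff (not Q or S)) implies (P implies (S and not Q))))}.
(Q iff (((R iff P) iff (not Q or S)) implies (P implies (S and not Q)))): β-rule — branch into Q, (((R iff P) iff (not Q or S)) implies (P implies (S and not Q)))  //  not Q, not (((R iff P) iff (not Q or S)) implies (P implies (S and not Q))).
  branch 1 (add Q, (((R iff P) iff (not Q or S)) implies (P implies (S and not Q)))):
    (((R iff P) iff (not Q or S)) implies (P implies (S and not Q))): β-rule — branch into not ((R iff P) iff (not Q or S))  //  (P implies (S and not Q)).
      branch 1.1 (add not ((R iff P) iff (not Q or S))):
        not ((R iff P) iff (not Q or S)): β-rule — branch into (R iff P), not (not Q or S)  //  not (R iff P), (not Q or S).
          branch 1.1.1 (add (R iff P), not (not Q or S)):
            not (not Q or S): α-rule — add not not Q, not S.
            (R iff P): β-rule — branch into R, P  //  not R, not P.
              branch 1.1.1.1 (add R, P):
                ○ open, literals {P=true, Q=true, R=true, S=false}.
              branch 1.1.1.2 (add not R, not P):
                ○ open, literals {P=false, Q=true, R=false, S=false}.
          branch 1.1.2 (add not (R iff P), (not Q or S)):
            not (R iff P): β-rule — branch into R, not P  //  not R, P.
              branch 1.1.2.1 (add R, not P):
                (not Q or S): β-rule — branch into not Q  //  S.
                  branch 1.1.2.1.1 (add not Q):
                    × closes — contains both Q and not Q.
                  branch 1.1.2.1.2 (add S):
                    ○ open, literals {P=false, Q=true, R=true, S=true}.
              branch 1.1.2.2 (add not R, P):
                (not Q or S): β-rule — branch into not Q  //  S.
                  branch 1.1.2.2.1 (add not Q):
                    × closes — contains both Q and not Q.
                  branch 1.1.2.2.2 (add S):
                    ○ open, literals {P=true, Q=true, R=false, S=true}.
      branch 1.2 (add (P implies (S and not Q))):
        (P implies (S and not Q)): β-rule — branch into not P  //  (S and not Q).
          branch 1.2.1 (add not P):
            ○ open, literals {P=false, Q=true}.
          branch 1.2.2 (add (S and not Q)):
            (S and not Q): α-rule — add S, not Q.
            × closes — contains both Q and not Q.
  branch 2 (add not Q, not (((R iff P) iff (not Q or S)) implies (P implies (S and not Q)))):
    not (((R iff P) iff (not Q or S)) implies (P implies (S and not Q))): α-rule — add ((R iff P) iff (not Q or S)), not (P implies (S and not Q)).
    not (P implies (S and not Q)): α-rule — add P, not (S and not Q).
    ((R iff P) iff (not Q or S)): β-rule — branch into (R iff P), (not Q or S)  //  not (R iff P), not (not Q or S).
      branch 2.1 (add (R iff P), (not Q or S)):
        not (S and not Q): β-rule — branch into not S  //  not not Q.
          branch 2.1.1 (add not S):
            (R iff P): β-rule — branch into R, P  //  not R, not P.
              branch 2.1.1.1 (add R, P):
                (not Q or S): β-rule — branch into not Q  //  S.
                  branch 2.1.1.1.1 (add not Q):
                    ○ open, literals {P=true, Q=false, R=true, S=false}.
                  branch 2.1.1.1.2 (add S):
                    × closes — contains both S and not S.
              branch 2.1.1.2 (add not R, not P):
                × closes — contains both P and not P.
          branch 2.1.2 (add not not Q):
            × closes — contains both Q and not Q.
      branch 2.2 (add not (R iff P), not (not Q or S)):
        not (not Q or S): α-rule — add not not Q, not S.
        × closes — contains both Q and not Q.
7 branches closed, 6 open.
Each open branch fixes some atoms; the unmentioned ones are free. Counting distinct full assignments: branch {P=true, Q=true, R=true, S=false} (none free) contributes 1 new; branch {P=false, Q=true, R=false, S=false} (none free) contributes 1 new; branch {P=false, Q=true, R=true, S=true} (none free) contributes 1 new; branch {P=true, Q=true, R=false, S=true} (none free) contributes 1 new; branch {P=false, Q=true} (S, R) contributes 2 new; branch {P=true, Q=false, R=true, S=false} (none free) contributes 1 new. Total: 7.

7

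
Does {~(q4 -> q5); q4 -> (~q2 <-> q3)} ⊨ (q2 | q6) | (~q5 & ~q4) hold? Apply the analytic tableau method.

No

Initial set: {T ~(q4 -> q5); T (q4 -> (~q2 <-> q3)); F ((q2 | q6) | (~q5 & ~q4))}.
T ~(q4 -> q5): α-rule — add T q4, F q5.
F ((q2 | q6) | (~q5 & ~q4)): α-rule — add F (q2 | q6), F (~q5 & ~q4).
F (q2 | q6): α-rule — add F q2, F q6.
T (q4 -> (~q2 <-> q3)): β-rule — branch into F q4  //  T (~q2 <-> q3).
  branch 1 (add F q4):
    × closes — contains both q4 and ~q4.
  branch 2 (add T (~q2 <-> q3)):
    F (~q5 & ~q4): β-rule — branch into F ~q5  //  F ~q4.
      branch 2.1 (add F ~q5):
        × closes — contains both q5 and ~q5.
      branch 2.2 (add F ~q4):
        T (~q2 <-> q3): β-rule — branch into T ~q2, T q3  //  F ~q2, F q3.
          branch 2.2.1 (add T ~q2, T q3):
            ○ open, literals {q2=F, q3=T, q4=T, q5=F, q6=F}.
          branch 2.2.2 (add F ~q2, F q3):
            × closes — contains both q2 and ~q2.
3 branches closed, 1 open.
An open branch gives a countermodel: q2=F, q3=T, q4=T, q5=F, q6=F (unmentioned atoms arbitrary); the premises hold there but the conclusion fails.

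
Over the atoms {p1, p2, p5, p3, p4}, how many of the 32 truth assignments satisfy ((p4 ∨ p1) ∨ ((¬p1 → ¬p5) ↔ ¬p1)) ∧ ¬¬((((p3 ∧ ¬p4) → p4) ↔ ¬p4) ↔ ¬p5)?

Initial set: {(((p4 ∨ p1) ∨ ((¬p1 → ¬p5) ↔ ¬p1)) ∧ ¬¬((((p3 ∧ ¬p4) → p4) ↔ ¬p4) ↔ ¬p5))}.
(((p4 ∨ p1) ∨ ((¬p1 → ¬p5) ↔ ¬p1)) ∧ ¬¬((((p3 ∧ ¬p4) → p4) ↔ ¬p4) ↔ ¬p5)): α-rule — add ((p4 ∨ p1) ∨ ((¬p1 → ¬p5) ↔ ¬p1)), ¬¬((((p3 ∧ ¬p4) → p4) ↔ ¬p4) ↔ ¬p5).
¬¬((((p3 ∧ ¬p4) → p4) ↔ ¬p4) ↔ ¬p5): drop double negation, giving ((((p3 ∧ ¬p4) → p4) ↔ ¬p4) ↔ ¬p5).
((p4 ∨ p1) ∨ ((¬p1 → ¬p5) ↔ ¬p1)): β-rule — branch into (p4 ∨ p1)  //  ((¬p1 → ¬p5) ↔ ¬p1).
  branch 1 (add (p4 ∨ p1)):
    ((((p3 ∧ ¬p4) → p4) ↔ ¬p4) ↔ ¬p5): β-rule — branch into (((p3 ∧ ¬p4) → p4) ↔ ¬p4), ¬p5  //  ¬(((p3 ∧ ¬p4) → p4) ↔ ¬p4), ¬¬p5.
      branch 1.1 (add (((p3 ∧ ¬p4) → p4) ↔ ¬p4), ¬p5):
        (p4 ∨ p1): β-rule — branch into p4  //  p1.
          branch 1.1.1 (add p4):
            (((p3 ∧ ¬p4) → p4) ↔ ¬p4): β-rule — branch into ((p3 ∧ ¬p4) → p4), ¬p4  //  ¬((p3 ∧ ¬p4) → p4), ¬¬p4.
              branch 1.1.1.1 (add ((p3 ∧ ¬p4) → p4), ¬p4):
                × closes — contains both p4 and ¬p4.
              branch 1.1.1.2 (add ¬((p3 ∧ ¬p4) → p4), ¬¬p4):
                ¬((p3 ∧ ¬p4) → p4): α-rule — add (p3 ∧ ¬p4), ¬p4.
                × closes — contains both p4 and ¬p4.
          branch 1.1.2 (add p1):
            (((p3 ∧ ¬p4) → p4) ↔ ¬p4): β-rule — branch into ((p3 ∧ ¬p4) → p4), ¬p4  //  ¬((p3 ∧ ¬p4) → p4), ¬¬p4.
              branch 1.1.2.1 (add ((p3 ∧ ¬p4) → p4), ¬p4):
                ((p3 ∧ ¬p4) → p4): β-rule — branch into ¬(p3 ∧ ¬p4)  //  p4.
                  branch 1.1.2.1.1 (add ¬(p3 ∧ ¬p4)):
                    ¬(p3 ∧ ¬p4): β-rule — branch into ¬p3  //  ¬¬p4.
                      branch 1.1.2.1.1.1 (add ¬p3):
                        ○ open, literals {p1=1, p3=0, p4=0, p5=0}.
                      branch 1.1.2.1.1.2 (add ¬¬p4):
                        × closes — contains both p4 and ¬p4.
                  branch 1.1.2.1.2 (add p4):
                    × closes — contains both p4 and ¬p4.
              branch 1.1.2.2 (add ¬((p3 ∧ ¬p4) → p4), ¬¬p4):
                ¬((p3 ∧ ¬p4) → p4): α-rule — add (p3 ∧ ¬p4), ¬p4.
                × closes — contains both p4 and ¬p4.
      branch 1.2 (add ¬(((p3 ∧ ¬p4) → p4) ↔ ¬p4), ¬¬p5):
        (p4 ∨ p1): β-rule — branch into p4  //  p1.
          branch 1.2.1 (add p4):
            ¬(((p3 ∧ ¬p4) → p4) ↔ ¬p4): β-rule — branch into ((p3 ∧ ¬p4) → p4), ¬¬p4  //  ¬((p3 ∧ ¬p4) → p4), ¬p4.
              branch 1.2.1.1 (add ((p3 ∧ ¬p4) → p4), ¬¬p4):
                ((p3 ∧ ¬p4) → p4): β-rule — branch into ¬(p3 ∧ ¬p4)  //  p4.
                  branch 1.2.1.1.1 (add ¬(p3 ∧ ¬p4)):
                    ¬(p3 ∧ ¬p4): β-rule — branch into ¬p3  //  ¬¬p4.
                      branch 1.2.1.1.1.1 (add ¬p3):
                        ○ open, literals {p3=0, p4=1, p5=1}.
                      branch 1.2.1.1.1.2 (add ¬¬p4):
                        ○ open, literals {p4=1, p5=1}.
                  branch 1.2.1.1.2 (add p4):
                    ○ open, literals {p4=1, p5=1}.
              branch 1.2.1.2 (add ¬((p3 ∧ ¬p4) → p4), ¬p4):
                × closes — contains both p4 and ¬p4.
          branch 1.2.2 (add p1):
            ¬(((p3 ∧ ¬p4) → p4) ↔ ¬p4): β-rule — branch into ((p3 ∧ ¬p4) → p4), ¬¬p4  //  ¬((p3 ∧ ¬p4) → p4), ¬p4.
              branch 1.2.2.1 (add ((p3 ∧ ¬p4) → p4), ¬¬p4):
                ((p3 ∧ ¬p4) → p4): β-rule — branch into ¬(p3 ∧ ¬p4)  //  p4.
                  branch 1.2.2.1.1 (add ¬(p3 ∧ ¬p4)):
                    ¬(p3 ∧ ¬p4): β-rule — branch into ¬p3  //  ¬¬p4.
                      branch 1.2.2.1.1.1 (add ¬p3):
                        ○ open, literals {p1=1, p3=0, p4=1, p5=1}.
                      branch 1.2.2.1.1.2 (add ¬¬p4):
                        ○ open, literals {p1=1, p4=1, p5=1}.
                  branch 1.2.2.1.2 (add p4):
                    ○ open, literals {p1=1, p4=1, p5=1}.
              branch 1.2.2.2 (add ¬((p3 ∧ ¬p4) → p4), ¬p4):
                ¬((p3 ∧ ¬p4) → p4): α-rule — add (p3 ∧ ¬p4), ¬p4.
                (p3 ∧ ¬p4): α-rule — add p3, ¬p4.
                ○ open, literals {p1=1, p3=1, p4=0, p5=1}.
  branch 2 (add ((¬p1 → ¬p5) ↔ ¬p1)):
    ((((p3 ∧ ¬p4) → p4) ↔ ¬p4) ↔ ¬p5): β-rule — branch into (((p3 ∧ ¬p4) → p4) ↔ ¬p4), ¬p5  //  ¬(((p3 ∧ ¬p4) → p4) ↔ ¬p4), ¬¬p5.
      branch 2.1 (add (((p3 ∧ ¬p4) → p4) ↔ ¬p4), ¬p5):
        ((¬p1 → ¬p5) ↔ ¬p1): β-rule — branch into (¬p1 → ¬p5), ¬p1  //  ¬(¬p1 → ¬p5), ¬¬p1.
          branch 2.1.1 (add (¬p1 → ¬p5), ¬p1):
            (((p3 ∧ ¬p4) → p4) ↔ ¬p4): β-rule — branch into ((p3 ∧ ¬p4) → p4), ¬p4  //  ¬((p3 ∧ ¬p4) → p4), ¬¬p4.
              branch 2.1.1.1 (add ((p3 ∧ ¬p4) → p4), ¬p4):
                (¬p1 → ¬p5): β-rule — branch into ¬¬p1  //  ¬p5.
                  branch 2.1.1.1.1 (add ¬¬p1):
                    × closes — contains both p1 and ¬p1.
                  branch 2.1.1.1.2 (add ¬p5):
                    ((p3 ∧ ¬p4) → p4): β-rule — branch into ¬(p3 ∧ ¬p4)  //  p4.
                      branch 2.1.1.1.2.1 (add ¬(p3 ∧ ¬p4)):
                        ¬(p3 ∧ ¬p4): β-rule — branch into ¬p3  //  ¬¬p4.
                          branch 2.1.1.1.2.1.1 (add ¬p3):
                            ○ open, literals {p1=0, p3=0, p4=0, p5=0}.
                          branch 2.1.1.1.2.1.2 (add ¬¬p4):
                            × closes — contains both p4 and ¬p4.
                      branch 2.1.1.1.2.2 (add p4):
                        × closes — contains both p4 and ¬p4.
              branch 2.1.1.2 (add ¬((p3 ∧ ¬p4) → p4), ¬¬p4):
                ¬((p3 ∧ ¬p4) → p4): α-rule — add (p3 ∧ ¬p4), ¬p4.
                × closes — contains both p4 and ¬p4.
          branch 2.1.2 (add ¬(¬p1 → ¬p5), ¬¬p1):
            ¬(¬p1 → ¬p5): α-rule — add ¬p1, ¬¬p5.
            × closes — contains both p1 and ¬p1.
      branch 2.2 (add ¬(((p3 ∧ ¬p4) → p4) ↔ ¬p4), ¬¬p5):
        ((¬p1 → ¬p5) ↔ ¬p1): β-rule — branch into (¬p1 → ¬p5), ¬p1  //  ¬(¬p1 → ¬p5), ¬¬p1.
          branch 2.2.1 (add (¬p1 → ¬p5), ¬p1):
            ¬(((p3 ∧ ¬p4) → p4) ↔ ¬p4): β-rule — branch into ((p3 ∧ ¬p4) → p4), ¬¬p4  //  ¬((p3 ∧ ¬p4) → p4), ¬p4.
              branch 2.2.1.1 (add ((p3 ∧ ¬p4) → p4), ¬¬p4):
                (¬p1 → ¬p5): β-rule — branch into ¬¬p1  //  ¬p5.
                  branch 2.2.1.1.1 (add ¬¬p1):
                    × closes — contains both p1 and ¬p1.
                  branch 2.2.1.1.2 (add ¬p5):
                    × closes — contains both p5 and ¬p5.
              branch 2.2.1.2 (add ¬((p3 ∧ ¬p4) → p4), ¬p4):
                ¬((p3 ∧ ¬p4) → p4): α-rule — add (p3 ∧ ¬p4), ¬p4.
                (p3 ∧ ¬p4): α-rule — add p3, ¬p4.
                (¬p1 → ¬p5): β-rule — branch into ¬¬p1  //  ¬p5.
                  branch 2.2.1.2.1 (add ¬¬p1):
                    × closes — contains both p1 and ¬p1.
                  branch 2.2.1.2.2 (add ¬p5):
                    × closes — contains both p5 and ¬p5.
          branch 2.2.2 (add ¬(¬p1 → ¬p5), ¬¬p1):
            ¬(¬p1 → ¬p5): α-rule — add ¬p1, ¬¬p5.
            × closes — contains both p1 and ¬p1.
16 branches closed, 9 open.
Each open branch fixes some atoms; the unmentioned ones are free. Counting distinct full assignments: branch {p1=1, p3=0, p4=0, p5=0} (p2) contributes 2 new; branch {p3=0, p4=1, p5=1} (p1, p2) contributes 4 new; branch {p4=1, p5=1} (p1, p2, p3) contributes 4 new; branch {p4=1, p5=1} (p1, p2, p3) contributes 0 new; branch {p1=1, p3=0, p4=1, p5=1} (p2) contributes 0 new; branch {p1=1, p4=1, p5=1} (p2, p3) contributes 0 new; branch {p1=1, p4=1, p5=1} (p2, p3) contributes 0 new; branch {p1=1, p3=1, p4=0, p5=1} (p2) contributes 2 new; branch {p1=0, p3=0, p4=0, p5=0} (p2) contributes 2 new. Total: 14.

14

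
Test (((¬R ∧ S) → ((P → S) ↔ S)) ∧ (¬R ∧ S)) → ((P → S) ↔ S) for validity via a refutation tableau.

Valid

Assume the negation and expand:
Initial set: {¬((((¬R ∧ S) → ((P → S) ↔ S)) ∧ (¬R ∧ S)) → ((P → S) ↔ S))}.
¬((((¬R ∧ S) → ((P → S) ↔ S)) ∧ (¬R ∧ S)) → ((P → S) ↔ S)): α-rule — add (((¬R ∧ S) → ((P → S) ↔ S)) ∧ (¬R ∧ S)), ¬((P → S) ↔ S).
(((¬R ∧ S) → ((P → S) ↔ S)) ∧ (¬R ∧ S)): α-rule — add ((¬R ∧ S) → ((P → S) ↔ S)), (¬R ∧ S).
(¬R ∧ S): α-rule — add ¬R, S.
¬((P → S) ↔ S): β-rule — branch into (P → S), ¬S  //  ¬(P → S), S.
  branch 1 (add (P → S), ¬S):
    × closes — contains both S and ¬S.
  branch 2 (add ¬(P → S), S):
    ¬(P → S): α-rule — add P, ¬S.
    × closes — contains both S and ¬S.
All 2 branches close.
Every branch closed, so the negation is unsatisfiable and the formula is valid.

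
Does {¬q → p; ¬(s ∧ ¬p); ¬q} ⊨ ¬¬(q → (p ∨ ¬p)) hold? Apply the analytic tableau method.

Yes

Initial set: {(¬q → p); ¬(s ∧ ¬p); ¬q; ¬¬¬(q → (p ∨ ¬p))}.
¬¬¬(q → (p ∨ ¬p)): drop double negation, giving ¬(q → (p ∨ ¬p)).
¬(q → (p ∨ ¬p)): α-rule — add q, ¬(p ∨ ¬p).
× closes — contains both q and ¬q.
All 1 branch closes.
Every branch closed, so the premises entail the conclusion.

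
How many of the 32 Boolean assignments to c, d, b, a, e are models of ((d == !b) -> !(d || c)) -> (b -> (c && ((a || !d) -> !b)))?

Initial set: {T (((d == !b) -> !(d || c)) -> (b -> (c && ((a || !d) -> !b))))}.
T (((d == !b) -> !(d || c)) -> (b -> (c && ((a || !d) -> !b)))): β-rule — branch into F ((d == !b) -> !(d || c))  //  T (b -> (c && ((a || !d) -> !b))).
  branch 1 (add F ((d == !b) -> !(d || c))):
    F ((d == !b) -> !(d || c)): α-rule — add T (d == !b), F !(d || c).
    T (d == !b): β-rule — branch into T d, T !b  //  F d, F !b.
      branch 1.1 (add T d, T !b):
        F !(d || c): β-rule — branch into T d  //  T c.
          branch 1.1.1 (add T d):
            ○ open, literals {b=0, d=1}.
          branch 1.1.2 (add T c):
            ○ open, literals {b=0, c=1, d=1}.
      branch 1.2 (add F d, F !b):
        F !(d || c): β-rule — branch into T d  //  T c.
          branch 1.2.1 (add T d):
            × closes — contains both d and !d.
          branch 1.2.2 (add T c):
            ○ open, literals {b=1, c=1, d=0}.
  branch 2 (add T (b -> (c && ((a || !d) -> !b)))):
    T (b -> (c && ((a || !d) -> !b))): β-rule — branch into F b  //  T (c && ((a || !d) -> !b)).
      branch 2.1 (add F b):
        ○ open, literals {b=0}.
      branch 2.2 (add T (c && ((a || !d) -> !b))):
        T (c && ((a || !d) -> !b)): α-rule — add T c, T ((a || !d) -> !b).
        T ((a || !d) -> !b): β-rule — branch into F (a || !d)  //  T !b.
          branch 2.2.1 (add F (a || !d)):
            F (a || !d): α-rule — add F a, F !d.
            ○ open, literals {a=0, c=1, d=1}.
          branch 2.2.2 (add T !b):
            ○ open, literals {b=0, c=1}.
1 branch closed, 6 open.
Each open branch fixes some atoms; the unmentioned ones are free. Counting distinct full assignments: branch {b=0, d=1} (c, a, e) contributes 8 new; branch {b=0, c=1, d=1} (a, e) contributes 0 new; branch {b=1, c=1, d=0} (a, e) contributes 4 new; branch {b=0} (c, d, a, e) contributes 8 new; branch {a=0, c=1, d=1} (b, e) contributes 2 new; branch {b=0, c=1} (d, a, e) contributes 0 new. Total: 22.

22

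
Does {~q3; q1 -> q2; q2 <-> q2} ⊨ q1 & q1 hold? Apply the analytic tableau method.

Initial set: {~q3; (q1 -> q2); (q2 <-> q2); ~(q1 & q1)}.
(q1 -> q2): β-rule — branch into ~q1  //  q2.
  branch 1 (add ~q1):
    (q2 <-> q2): β-rule — branch into q2, q2  //  ~q2, ~q2.
      branch 1.1 (add q2, q2):
        ~(q1 & q1): β-rule — branch into ~q1  //  ~q1.
          branch 1.1.1 (add ~q1):
            ○ open, literals {q1=0, q2=1, q3=0}.
          branch 1.1.2 (add ~q1):
            ○ open, literals {q1=0, q2=1, q3=0}.
      branch 1.2 (add ~q2, ~q2):
        ~(q1 & q1): β-rule — branch into ~q1  //  ~q1.
          branch 1.2.1 (add ~q1):
            ○ open, literals {q1=0, q2=0, q3=0}.
          branch 1.2.2 (add ~q1):
            ○ open, literals {q1=0, q2=0, q3=0}.
  branch 2 (add q2):
    (q2 <-> q2): β-rule — branch into q2, q2  //  ~q2, ~q2.
      branch 2.1 (add q2, q2):
        ~(q1 & q1): β-rule — branch into ~q1  //  ~q1.
          branch 2.1.1 (add ~q1):
            ○ open, literals {q1=0, q2=1, q3=0}.
          branch 2.1.2 (add ~q1):
            ○ open, literals {q1=0, q2=1, q3=0}.
      branch 2.2 (add ~q2, ~q2):
        × closes — contains both q2 and ~q2.
1 branch closed, 6 open.
An open branch gives a countermodel: q1=0, q2=1, q3=0 (unmentioned atoms arbitrary); the premises hold there but the conclusion fails.

No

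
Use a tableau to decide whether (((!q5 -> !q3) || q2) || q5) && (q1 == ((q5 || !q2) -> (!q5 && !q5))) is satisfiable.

Satisfiable

Initial set: {((((!q5 -> !q3) || q2) || q5) && (q1 == ((q5 || !q2) -> (!q5 && !q5))))}.
((((!q5 -> !q3) || q2) || q5) && (q1 == ((q5 || !q2) -> (!q5 && !q5)))): α-rule — add (((!q5 -> !q3) || q2) || q5), (q1 == ((q5 || !q2) -> (!q5 && !q5))).
(((!q5 -> !q3) || q2) || q5): β-rule — branch into ((!q5 -> !q3) || q2)  //  q5.
  branch 1 (add ((!q5 -> !q3) || q2)):
    (q1 == ((q5 || !q2) -> (!q5 && !q5))): β-rule — branch into q1, ((q5 || !q2) -> (!q5 && !q5))  //  !q1, !((q5 || !q2) -> (!q5 && !q5)).
      branch 1.1 (add q1, ((q5 || !q2) -> (!q5 && !q5))):
        ((!q5 -> !q3) || q2): β-rule — branch into (!q5 -> !q3)  //  q2.
          branch 1.1.1 (add (!q5 -> !q3)):
            ((q5 || !q2) -> (!q5 && !q5)): β-rule — branch into !(q5 || !q2)  //  (!q5 && !q5).
              branch 1.1.1.1 (add !(q5 || !q2)):
                !(q5 || !q2): α-rule — add !q5, !!q2.
                (!q5 -> !q3): β-rule — branch into !!q5  //  !q3.
                  branch 1.1.1.1.1 (add !!q5):
                    × closes — contains both q5 and !q5.
                  branch 1.1.1.1.2 (add !q3):
                    ○ open, literals {q1=1, q2=1, q3=0, q5=0}.
              branch 1.1.1.2 (add (!q5 && !q5)):
                (!q5 && !q5): α-rule — add !q5, !q5.
                (!q5 -> !q3): β-rule — branch into !!q5  //  !q3.
                  branch 1.1.1.2.1 (add !!q5):
                    × closes — contains both q5 and !q5.
                  branch 1.1.1.2.2 (add !q3):
                    ○ open, literals {q1=1, q3=0, q5=0}.
          branch 1.1.2 (add q2):
            ((q5 || !q2) -> (!q5 && !q5)): β-rule — branch into !(q5 || !q2)  //  (!q5 && !q5).
              branch 1.1.2.1 (add !(q5 || !q2)):
                !(q5 || !q2): α-rule — add !q5, !!q2.
                ○ open, literals {q1=1, q2=1, q5=0}.
              branch 1.1.2.2 (add (!q5 && !q5)):
                (!q5 && !q5): α-rule — add !q5, !q5.
                ○ open, literals {q1=1, q2=1, q5=0}.
      branch 1.2 (add !q1, !((q5 || !q2) -> (!q5 && !q5))):
        !((q5 || !q2) -> (!q5 && !q5)): α-rule — add (q5 || !q2), !(!q5 && !q5).
        ((!q5 -> !q3) || q2): β-rule — branch into (!q5 -> !q3)  //  q2.
          branch 1.2.1 (add (!q5 -> !q3)):
            (q5 || !q2): β-rule — branch into q5  //  !q2.
              branch 1.2.1.1 (add q5):
                !(!q5 && !q5): β-rule — branch into !!q5  //  !!q5.
                  branch 1.2.1.1.1 (add !!q5):
                    (!q5 -> !q3): β-rule — branch into !!q5  //  !q3.
                      branch 1.2.1.1.1.1 (add !!q5):
                        ○ open, literals {q1=0, q5=1}.
                      branch 1.2.1.1.1.2 (add !q3):
                        ○ open, literals {q1=0, q3=0, q5=1}.
                  branch 1.2.1.1.2 (add !!q5):
                    (!q5 -> !q3): β-rule — branch into !!q5  //  !q3.
                      branch 1.2.1.1.2.1 (add !!q5):
                        ○ open, literals {q1=0, q5=1}.
                      branch 1.2.1.1.2.2 (add !q3):
                        ○ open, literals {q1=0, q3=0, q5=1}.
              branch 1.2.1.2 (add !q2):
                !(!q5 && !q5): β-rule — branch into !!q5  //  !!q5.
                  branch 1.2.1.2.1 (add !!q5):
                    (!q5 -> !q3): β-rule — branch into !!q5  //  !q3.
                      branch 1.2.1.2.1.1 (add !!q5):
                        ○ open, literals {q1=0, q2=0, q5=1}.
                      branch 1.2.1.2.1.2 (add !q3):
                        ○ open, literals {q1=0, q2=0, q3=0, q5=1}.
                  branch 1.2.1.2.2 (add !!q5):
                    (!q5 -> !q3): β-rule — branch into !!q5  //  !q3.
                      branch 1.2.1.2.2.1 (add !!q5):
                        ○ open, literals {q1=0, q2=0, q5=1}.
                      branch 1.2.1.2.2.2 (add !q3):
                        ○ open, literals {q1=0, q2=0, q3=0, q5=1}.
          branch 1.2.2 (add q2):
            (q5 || !q2): β-rule — branch into q5  //  !q2.
              branch 1.2.2.1 (add q5):
                !(!q5 && !q5): β-rule — branch into !!q5  //  !!q5.
                  branch 1.2.2.1.1 (add !!q5):
                    ○ open, literals {q1=0, q2=1, q5=1}.
                  branch 1.2.2.1.2 (add !!q5):
                    ○ open, literals {q1=0, q2=1, q5=1}.
              branch 1.2.2.2 (add !q2):
                × closes — contains both q2 and !q2.
  branch 2 (add q5):
    (q1 == ((q5 || !q2) -> (!q5 && !q5))): β-rule — branch into q1, ((q5 || !q2) -> (!q5 && !q5))  //  !q1, !((q5 || !q2) -> (!q5 && !q5)).
      branch 2.1 (add q1, ((q5 || !q2) -> (!q5 && !q5))):
        ((q5 || !q2) -> (!q5 && !q5)): β-rule — branch into !(q5 || !q2)  //  (!q5 && !q5).
          branch 2.1.1 (add !(q5 || !q2)):
            !(q5 || !q2): α-rule — add !q5, !!q2.
            × closes — contains both q5 and !q5.
          branch 2.1.2 (add (!q5 && !q5)):
            (!q5 && !q5): α-rule — add !q5, !q5.
            × closes — contains both q5 and !q5.
      branch 2.2 (add !q1, !((q5 || !q2) -> (!q5 && !q5))):
        !((q5 || !q2) -> (!q5 && !q5)): α-rule — add (q5 || !q2), !(!q5 && !q5).
        (q5 || !q2): β-rule — branch into q5  //  !q2.
          branch 2.2.1 (add q5):
            !(!q5 && !q5): β-rule — branch into !!q5  //  !!q5.
              branch 2.2.1.1 (add !!q5):
                ○ open, literals {q1=0, q5=1}.
              branch 2.2.1.2 (add !!q5):
                ○ open, literals {q1=0, q5=1}.
          branch 2.2.2 (add !q2):
            !(!q5 && !q5): β-rule — branch into !!q5  //  !!q5.
              branch 2.2.2.1 (add !!q5):
                ○ open, literals {q1=0, q2=0, q5=1}.
              branch 2.2.2.2 (add !!q5):
                ○ open, literals {q1=0, q2=0, q5=1}.
5 branches closed, 18 open.
An open branch gives a satisfying assignment: q1=1, q2=1, q3=0, q5=0.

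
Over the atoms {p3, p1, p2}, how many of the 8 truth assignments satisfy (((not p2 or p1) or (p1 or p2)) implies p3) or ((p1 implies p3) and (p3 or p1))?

Initial set: {((((not p2 or p1) or (p1 or p2)) implies p3) or ((p1 implies p3) and (p3 or p1)))}.
((((not p2 or p1) or (p1 or p2)) implies p3) or ((p1 implies p3) and (p3 or p1))): β-rule — branch into (((not p2 or p1) or (p1 or p2)) implies p3)  //  ((p1 implies p3) and (p3 or p1)).
  branch 1 (add (((not p2 or p1) or (p1 or p2)) implies p3)):
    (((not p2 or p1) or (p1 or p2)) implies p3): β-rule — branch into not ((not p2 or p1) or (p1 or p2))  //  p3.
      branch 1.1 (add not ((not p2 or p1) or (p1 or p2))):
        not ((not p2 or p1) or (p1 or p2)): α-rule — add not (not p2 or p1), not (p1 or p2).
        not (not p2 or p1): α-rule — add not not p2, not p1.
        not (p1 or p2): α-rule — add not p1, not p2.
        × closes — contains both p2 and not p2.
      branch 1.2 (add p3):
        ○ open, literals {p3=1}.
  branch 2 (add ((p1 implies p3) and (p3 or p1))):
    ((p1 implies p3) and (p3 or p1)): α-rule — add (p1 implies p3), (p3 or p1).
    (p1 implies p3): β-rule — branch into not p1  //  p3.
      branch 2.1 (add not p1):
        (p3 or p1): β-rule — branch into p3  //  p1.
          branch 2.1.1 (add p3):
            ○ open, literals {p1=0, p3=1}.
          branch 2.1.2 (add p1):
            × closes — contains both p1 and not p1.
      branch 2.2 (add p3):
        (p3 or p1): β-rule — branch into p3  //  p1.
          branch 2.2.1 (add p3):
            ○ open, literals {p3=1}.
          branch 2.2.2 (add p1):
            ○ open, literals {p1=1, p3=1}.
2 branches closed, 4 open.
Each open branch fixes some atoms; the unmentioned ones are free. Counting distinct full assignments: branch {p3=1} (p1, p2) contributes 4 new; branch {p1=0, p3=1} (p2) contributes 0 new; branch {p3=1} (p1, p2) contributes 0 new; branch {p1=1, p3=1} (p2) contributes 0 new. Total: 4.

4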